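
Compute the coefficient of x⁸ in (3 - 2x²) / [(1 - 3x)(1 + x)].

The denominator gives the recurrence a_n = 2a_(n−1) + 3a_(n−2) for n ≥ 3; the numerator fixes a_0 = 3, a_1 = 6, a_2 = 19.
Iterating: 3, 6, 19, 56, 169, 506, 1519, 4556, 13669, so a_8 = 13669.

13669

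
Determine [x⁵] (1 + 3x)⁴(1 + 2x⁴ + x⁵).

(1 + 3x)⁴ has coefficients 1,12,54,108,81 for degrees 0…4.
(1 + 2x⁴ + x⁵) has coefficients 1,0,0,0,2,1 for degrees 0…5.
[x⁵] = 1·1 + 12·2 + 54·0 + 108·0 + 81·0 = 25.

25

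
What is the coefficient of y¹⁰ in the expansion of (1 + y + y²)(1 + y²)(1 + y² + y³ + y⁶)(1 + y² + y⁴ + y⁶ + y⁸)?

13

(1 + y + y²) has coefficients 1,1,1 for degrees 0…2.
(1 + y²) has coefficients 1,0,1,0,0,0,0,0,0,0,0 for degrees 0…10.
Multiplying by (1 + y² + y³ + y⁶) gives running coefficients 1,0,2,1,1,1,1,0,1,0,0 for degrees 0…10.
Finally multiplying by (1 + y² + y⁴ + y⁶ + y⁸), the product of all factors after the first has coefficients 1,0,3,1,4,2,5,2,6,2,5 for degrees 0…10.
[y¹⁰] = 1·5 + 1·2 + 1·6 = 13.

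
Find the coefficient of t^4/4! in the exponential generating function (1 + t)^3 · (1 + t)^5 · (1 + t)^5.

17160

The EGF product rule gives c_4 = Σ_{k_1+k_2+k_3=4} C(4; k_1,k_2,k_3) · ∏ g_i(k_i), where (1+t)^3 gives the falling factorial (3)_k; (1+t)^5 gives the falling factorial (5)_k; (1+t)^5 gives the falling factorial (5)_k.
g_1(k) for k = 0…4: 1, 3, 6, 6, 0.
g_2(k) for k = 0…4: 1, 5, 20, 60, 120.
g_3(k) for k = 0…4: 1, 5, 20, 60, 120.
First combine the last two factors: h(k) = Σ_j C(k,j)·g_2(j)·g_3(k−j) for k = 0…4: 1, 10, 90, 720, 5040.
c_4 = Σ_k C(4,k)·g_1(k)·h(4−k) = 1·1·5040 + 4·3·720 + 6·6·90 + 4·6·10 = 5040 + 8640 + 3240 + 240 = 17160.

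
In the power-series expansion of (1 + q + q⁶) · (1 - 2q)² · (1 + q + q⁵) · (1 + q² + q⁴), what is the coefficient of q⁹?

(1 + q + q⁶) has coefficients 1,1,0,0,0,0,1 for degrees 0…6.
(1 - 2q)² has coefficients 1,-4,4,0,0,0,0,0,0,0 for degrees 0…9.
Multiplying by (1 + q + q⁵) gives running coefficients 1,-3,0,4,0,1,-4,4,0,0 for degrees 0…9.
Finally multiplying by (1 + q² + q⁴), the product of all factors after the first has coefficients 1,-3,1,1,1,2,-4,9,-4,5 for degrees 0…9.
[q⁹] = 1·5 + 1·(-4) + 1·1 = 2.

2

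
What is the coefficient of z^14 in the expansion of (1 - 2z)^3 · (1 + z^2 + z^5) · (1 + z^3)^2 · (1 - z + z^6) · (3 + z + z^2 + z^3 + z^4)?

-33

(1 - 2z)^3 has coefficients 1,-6,12,-8 for degrees 0…3.
(1 + z^2 + z^5) has coefficients 1,0,1,0,0,1,0,0,0,0,0,0,0,0,0 for degrees 0…14.
Multiplying by (1 + z^3)^2 gives running coefficients 1,0,1,2,0,3,1,0,3,0,0,1,0,0,0 for degrees 0…14.
Multiplying by (1 - z + z^6) gives running coefficients 1,-1,1,1,-2,3,-1,-1,4,-1,0,4,0,0,3 for degrees 0…14.
Finally multiplying by (3 + z + z^2 + z^3 + z^4), the product of all factors after the first has coefficients 3,-2,3,4,-4,8,0,-2,11,2,1,14,7,3,13 for degrees 0…14.
[z^14] = 1·13 − 6·3 + 12·7 − 8·14 = -33.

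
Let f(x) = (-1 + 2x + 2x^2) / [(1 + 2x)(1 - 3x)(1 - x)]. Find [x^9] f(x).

-1764

Partial fractions give a closed form: a_n = (-2/5)·(-2)^n + (-1/10)·3^n + (-1/2)·1^n.
At n = 9: a_9 = -1764.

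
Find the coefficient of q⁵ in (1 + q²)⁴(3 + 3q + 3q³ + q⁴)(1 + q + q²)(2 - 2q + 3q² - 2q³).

90

(1 + q²)⁴ has coefficients 1,0,4,0,6,0 for degrees 0…5.
(3 + 3q + 3q³ + q⁴) has coefficients 3,3,0,3,1,0 for degrees 0…5.
Multiplying by (1 + q + q²) gives running coefficients 3,6,6,6,4,4 for degrees 0…5.
Finally multiplying by (2 - 2q + 3q² - 2q³), the product of all factors after the first has coefficients 6,6,9,12,2,6 for degrees 0…5.
[q⁵] = 1·6 + 4·12 + 6·6 = 90.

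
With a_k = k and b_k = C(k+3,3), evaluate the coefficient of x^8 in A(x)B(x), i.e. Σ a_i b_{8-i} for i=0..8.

792

This is [x^8] in the product of the two ordinary generating functions.
Σ = 0·165 + 1·120 + 2·84 + 3·56 + 4·35 + 5·20 + 6·10 + 7·4 + 8·1 = 792.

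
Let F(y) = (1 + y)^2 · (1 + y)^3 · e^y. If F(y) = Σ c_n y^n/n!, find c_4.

501

The EGF product rule gives c_4 = Σ_{k_1+k_2+k_3=4} C(4; k_1,k_2,k_3) · ∏ g_i(k_i), where (1+y)^2 gives the falling factorial (2)_k; (1+y)^3 gives the falling factorial (3)_k; e^y gives (1)^k.
g_1(k) for k = 0…4: 1, 2, 2, 0, 0.
g_2(k) for k = 0…4: 1, 3, 6, 6, 0.
g_3(k) for k = 0…4: 1, 1, 1, 1, 1.
First combine the last two factors: h(k) = Σ_j C(k,j)·g_2(j)·g_3(k−j) for k = 0…4: 1, 4, 13, 34, 73.
c_4 = Σ_k C(4,k)·g_1(k)·h(4−k) = 1·1·73 + 4·2·34 + 6·2·13 = 73 + 272 + 156 = 501.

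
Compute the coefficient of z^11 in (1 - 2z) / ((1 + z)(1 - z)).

-2

Partial fractions give a closed form: a_n = (3/2)·(-1)^n + (-1/2)·1^n.
At n = 11: a_11 = -2.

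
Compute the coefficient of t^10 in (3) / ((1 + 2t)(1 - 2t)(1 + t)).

Partial fractions give a closed form: a_n = (3)·(-2)^n + (1)·2^n + (-1)·(-1)^n.
At n = 10: a_10 = 4095.

4095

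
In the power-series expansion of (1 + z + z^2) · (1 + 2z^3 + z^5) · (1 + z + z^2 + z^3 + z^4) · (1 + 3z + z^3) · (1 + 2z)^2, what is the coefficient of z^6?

269

(1 + z + z^2) has coefficients 1,1,1 for degrees 0…2.
(1 + 2z^3 + z^5) has coefficients 1,0,0,2,0,1,0 for degrees 0…6.
Multiplying by (1 + z + z^2 + z^3 + z^4) gives running coefficients 1,1,1,3,3,3,3 for degrees 0…6.
Multiplying by (1 + 3z + z^3) gives running coefficients 1,4,4,7,13,13,15 for degrees 0…6.
Finally multiplying by (1 + 2z)^2, the product of all factors after the first has coefficients 1,8,24,39,57,93,119 for degrees 0…6.
[z^6] = 1·119 + 1·93 + 1·57 = 269.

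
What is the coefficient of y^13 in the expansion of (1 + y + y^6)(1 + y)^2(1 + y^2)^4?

8

(1 + y + y^6) has coefficients 1,1,0,0,0,0,1 for degrees 0…6.
(1 + y)^2 has coefficients 1,2,1,0,0,0,0,0,0,0,0,0,0,0 for degrees 0…13.
Finally multiplying by (1 + y^2)^4, the product of all factors after the first has coefficients 1,2,5,8,10,12,10,8,5,2,1,0,0,0 for degrees 0…13.
[y^13] = 1·0 + 1·0 + 1·8 = 8.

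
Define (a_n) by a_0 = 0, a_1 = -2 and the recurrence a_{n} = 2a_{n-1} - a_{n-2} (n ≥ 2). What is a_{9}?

-18

The ordinary generating function has denominator 1 - 2y + y^2.
Iterating the recurrence: a_0,…,a_{9} = 0, -2, -4, -6, -8, -10, -12, -14, -16, -18.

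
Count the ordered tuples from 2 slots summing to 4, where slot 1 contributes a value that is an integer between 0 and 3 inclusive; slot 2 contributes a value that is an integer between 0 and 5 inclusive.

The generating function for the choices is (1 + y + y² + y³)·(1 + y + y² + y³ + y⁴ + y⁵); the count is [y⁴].
(1 + y + y² + y³) has coefficients 1,1,1,1 for degrees 0…3.
(1 + y + y² + y³ + y⁴ + y⁵) has coefficients 1,1,1,1,1 for degrees 0…4.
[y⁴] = 1·1 + 1·1 + 1·1 + 1·1 = 4.

4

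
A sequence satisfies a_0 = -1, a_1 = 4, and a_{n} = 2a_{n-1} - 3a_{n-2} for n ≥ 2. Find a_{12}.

-2629

The ordinary generating function has denominator 1 - 2z + 3z^2.
Iterating the recurrence: a_0,…,a_{12} = -1, 4, 11, 10, -13, -56, -73, 22, 263, 460, 131, -1118, -2629.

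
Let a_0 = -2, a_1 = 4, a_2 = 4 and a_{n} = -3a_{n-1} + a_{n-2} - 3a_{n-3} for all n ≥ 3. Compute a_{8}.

310

The ordinary generating function has denominator 1 + 3y - y^2 + 3y^3.
Iterating the recurrence: a_0,…,a_{8} = -2, 4, 4, -2, -2, -8, 28, -86, 310.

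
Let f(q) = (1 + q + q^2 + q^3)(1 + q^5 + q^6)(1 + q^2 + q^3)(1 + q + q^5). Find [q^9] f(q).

12

(1 + q + q^2 + q^3) has coefficients 1,1,1,1 for degrees 0…3.
(1 + q^5 + q^6) has coefficients 1,0,0,0,0,1,1,0,0,0 for degrees 0…9.
Multiplying by (1 + q^2 + q^3) gives running coefficients 1,0,1,1,0,1,1,1,2,1 for degrees 0…9.
Finally multiplying by (1 + q + q^5), the product of all factors after the first has coefficients 1,1,1,2,1,2,2,3,4,3 for degrees 0…9.
[q^9] = 1·3 + 1·4 + 1·3 + 1·2 = 12.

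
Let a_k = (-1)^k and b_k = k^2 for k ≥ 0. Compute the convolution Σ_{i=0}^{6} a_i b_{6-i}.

This is [x^6] in the product of the two ordinary generating functions.
Σ = 1·36 − 1·25 + 1·16 − 1·9 + 1·4 − 1·1 + 1·0 = 21.

21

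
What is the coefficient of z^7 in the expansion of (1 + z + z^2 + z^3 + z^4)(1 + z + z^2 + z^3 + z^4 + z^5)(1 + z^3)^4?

(1 + z + z^2 + z^3 + z^4) has coefficients 1,1,1,1,1 for degrees 0…4.
(1 + z + z^2 + z^3 + z^4 + z^5) has coefficients 1,1,1,1,1,1,0,0 for degrees 0…7.
Finally multiplying by (1 + z^3)^4, the product of all factors after the first has coefficients 1,1,1,5,5,5,10,10 for degrees 0…7.
[z^7] = 1·10 + 1·10 + 1·5 + 1·5 + 1·5 = 35.

35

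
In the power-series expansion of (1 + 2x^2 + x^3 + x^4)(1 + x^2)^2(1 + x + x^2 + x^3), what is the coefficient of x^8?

(1 + 2x^2 + x^3 + x^4) has coefficients 1,0,2,1,1 for degrees 0…4.
(1 + x^2)^2 has coefficients 1,0,2,0,1,0,0,0,0 for degrees 0…8.
Finally multiplying by (1 + x + x^2 + x^3), the product of all factors after the first has coefficients 1,1,3,3,3,3,1,1,0 for degrees 0…8.
[x^8] = 1·0 + 2·1 + 1·3 + 1·3 = 8.

8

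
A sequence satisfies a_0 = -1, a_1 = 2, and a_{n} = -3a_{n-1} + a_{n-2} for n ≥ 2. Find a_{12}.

-1076041

The ordinary generating function has denominator 1 + 3y - y^2.
Iterating the recurrence: a_0,…,a_{12} = -1, 2, -7, 23, -76, 251, -829, 2738, -9043, 29867, -98644, 325799, -1076041.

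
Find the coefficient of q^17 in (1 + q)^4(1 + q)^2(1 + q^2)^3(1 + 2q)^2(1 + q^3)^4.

(1 + q)^4 has coefficients 1,4,6,4,1 for degrees 0…4.
(1 + q)^2 has coefficients 1,2,1,0,0,0,0,0,0,0,0,0,0,0,0,0,0,0 for degrees 0…17.
Multiplying by (1 + q^2)^3 gives running coefficients 1,2,4,6,6,6,4,2,1,0,0,0,0,0,0,0,0,0 for degrees 0…17.
Multiplying by (1 + 2q)^2 gives running coefficients 1,6,16,30,46,54,52,42,25,12,4,0,0,0,0,0,0,0 for degrees 0…17.
Finally multiplying by (1 + q^3)^4, the product of all factors after the first has coefficients 1,6,16,34,70,118,178,262,337,404,472,488,481,458,382,310,238,154 for degrees 0…17.
[q^17] = 1·154 + 4·238 + 6·310 + 4·382 + 1·458 = 4952.

4952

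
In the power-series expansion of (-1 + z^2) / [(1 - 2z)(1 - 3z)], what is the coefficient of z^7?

-5640

The denominator gives the recurrence a_n = 5a_(n−1) − 6a_(n−2) for n ≥ 3; the numerator fixes a_0 = -1, a_1 = -5, a_2 = -18.
Iterating: -1, -5, -18, -60, -192, -600, -1848, -5640, so a_7 = -5640.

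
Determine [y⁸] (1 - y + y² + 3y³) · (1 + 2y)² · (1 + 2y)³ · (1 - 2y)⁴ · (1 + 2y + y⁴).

1654

(1 - y + y² + 3y³) has coefficients 1,-1,1,3 for degrees 0…3.
(1 + 2y)² has coefficients 1,4,4,0,0,0,0,0,0 for degrees 0…8.
Multiplying by (1 + 2y)³ gives running coefficients 1,10,40,80,80,32,0,0,0 for degrees 0…8.
Multiplying by (1 - 2y)⁴ gives running coefficients 1,2,-16,-32,96,192,-256,-512,256 for degrees 0…8.
Finally multiplying by (1 + 2y + y⁴), the product of all factors after the first has coefficients 1,4,-12,-64,33,386,112,-1056,-672 for degrees 0…8.
[y⁸] = 1·(-672) − 1·(-1056) + 1·112 + 3·386 = 1654.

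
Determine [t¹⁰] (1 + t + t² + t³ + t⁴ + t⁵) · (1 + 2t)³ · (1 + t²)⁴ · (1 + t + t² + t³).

1341

(1 + t + t² + t³ + t⁴ + t⁵) has coefficients 1,1,1,1,1,1 for degrees 0…5.
(1 + 2t)³ has coefficients 1,6,12,8,0,0,0,0,0,0,0 for degrees 0…10.
Multiplying by (1 + t²)⁴ gives running coefficients 1,6,16,32,54,68,76,72,49,38,12 for degrees 0…10.
Finally multiplying by (1 + t + t² + t³), the product of all factors after the first has coefficients 1,7,23,55,108,170,230,270,265,235,171 for degrees 0…10.
[t¹⁰] = 1·171 + 1·235 + 1·265 + 1·270 + 1·230 + 1·170 = 1341.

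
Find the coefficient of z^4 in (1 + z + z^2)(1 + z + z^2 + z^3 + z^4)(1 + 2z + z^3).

11

(1 + z + z^2) has coefficients 1,1,1 for degrees 0…2.
(1 + z + z^2 + z^3 + z^4) has coefficients 1,1,1,1,1 for degrees 0…4.
Finally multiplying by (1 + 2z + z^3), the product of all factors after the first has coefficients 1,3,3,4,4 for degrees 0…4.
[z^4] = 1·4 + 1·4 + 1·3 = 11.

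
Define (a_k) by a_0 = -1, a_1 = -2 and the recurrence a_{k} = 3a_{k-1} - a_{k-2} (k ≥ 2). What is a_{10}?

The ordinary generating function has denominator 1 - 3q + q^2.
Iterating the recurrence: a_0,…,a_{10} = -1, -2, -5, -13, -34, -89, -233, -610, -1597, -4181, -10946.

-10946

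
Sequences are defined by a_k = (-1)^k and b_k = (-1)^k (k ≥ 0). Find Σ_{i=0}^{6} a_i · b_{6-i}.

The convolution is the t^6 coefficient of A(t)B(t).
Σ = 1·1 − 1·(-1) + 1·1 − 1·(-1) + 1·1 − 1·(-1) + 1·1 = 7.

7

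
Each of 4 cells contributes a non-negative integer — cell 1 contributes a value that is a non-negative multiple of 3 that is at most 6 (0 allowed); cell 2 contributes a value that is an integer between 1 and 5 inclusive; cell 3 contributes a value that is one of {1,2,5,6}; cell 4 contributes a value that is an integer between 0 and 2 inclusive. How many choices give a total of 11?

The generating function for the choices is (1 + q^3 + q^6)·(q + q^2 + q^3 + q^4 + q^5)·(q + q^2 + q^5 + q^6)·(1 + q + q^2); the count is [q^11].
(1 + q^3 + q^6) has coefficients 1,0,0,1,0,0,1 for degrees 0…6.
(q + q^2 + q^3 + q^4 + q^5) has coefficients 0,1,1,1,1,1,0,0,0,0,0,0 for degrees 0…11.
Multiplying by (q + q^2 + q^5 + q^6) gives running coefficients 0,0,1,2,2,2,3,3,2,2,2,1 for degrees 0…11.
Finally multiplying by (1 + q + q^2), the product of all factors after the first has coefficients 0,0,1,3,5,6,7,8,8,7,6,5 for degrees 0…11.
[q^11] = 1·5 + 1·8 + 1·6 = 19.

19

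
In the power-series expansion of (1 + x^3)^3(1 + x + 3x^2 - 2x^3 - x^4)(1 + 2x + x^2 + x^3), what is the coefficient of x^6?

18

(1 + x^3)^3 has coefficients 1,0,0,3,0,0,3 for degrees 0…6.
(1 + x + 3x^2 - 2x^3 - x^4) has coefficients 1,1,3,-2,-1,0,0 for degrees 0…6.
Finally multiplying by (1 + 2x + x^2 + x^3), the product of all factors after the first has coefficients 1,3,6,6,-1,-1,-3 for degrees 0…6.
[x^6] = 1·(-3) + 3·6 + 3·1 = 18.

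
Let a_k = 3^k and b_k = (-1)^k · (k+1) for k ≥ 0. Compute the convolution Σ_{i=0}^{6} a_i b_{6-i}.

This is [x^6] in the product of the two ordinary generating functions.
Σ = 1·7 + 3·(-6) + 9·5 + 27·(-4) + 81·3 + 243·(-2) + 729·1 = 412.

412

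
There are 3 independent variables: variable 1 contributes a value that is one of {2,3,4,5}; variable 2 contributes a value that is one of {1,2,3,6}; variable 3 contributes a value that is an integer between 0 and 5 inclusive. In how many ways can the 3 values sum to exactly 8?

The generating function for the choices is (q^2 + q^3 + q^4 + q^5)·(q + q^2 + q^3 + q^6)·(1 + q + q^2 + q^3 + q^4 + q^5); the count is [q^8].
(q^2 + q^3 + q^4 + q^5) has coefficients 0,0,1,1,1,1 for degrees 0…5.
(q + q^2 + q^3 + q^6) has coefficients 0,1,1,1,0,0,1,0,0 for degrees 0…8.
Finally multiplying by (1 + q + q^2 + q^3 + q^4 + q^5), the product of all factors after the first has coefficients 0,1,2,3,3,3,4,3,2 for degrees 0…8.
[q^8] = 1·4 + 1·3 + 1·3 + 1·3 = 13.

13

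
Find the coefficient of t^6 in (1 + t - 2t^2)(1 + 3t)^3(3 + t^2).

(1 + t - 2t^2) has coefficients 1,1,-2 for degrees 0…2.
(1 + 3t)^3 has coefficients 1,9,27,27,0,0,0 for degrees 0…6.
Finally multiplying by (3 + t^2), the product of all factors after the first has coefficients 3,27,82,90,27,27,0 for degrees 0…6.
[t^6] = 1·0 + 1·27 − 2·27 = -27.

-27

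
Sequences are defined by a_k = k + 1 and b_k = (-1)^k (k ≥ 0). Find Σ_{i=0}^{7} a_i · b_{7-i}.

This is [x^7] in the product of the two ordinary generating functions.
Σ = 1·(-1) + 2·1 + 3·(-1) + 4·1 + 5·(-1) + 6·1 + 7·(-1) + 8·1 = 4.

4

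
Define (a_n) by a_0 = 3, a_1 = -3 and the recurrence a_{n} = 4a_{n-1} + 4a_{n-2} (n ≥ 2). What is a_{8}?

The ordinary generating function has denominator 1 - 4z - 4z^2.
Iterating the recurrence: a_0,…,a_{8} = 3, -3, 0, -12, -48, -240, -1152, -5568, -26880.

-26880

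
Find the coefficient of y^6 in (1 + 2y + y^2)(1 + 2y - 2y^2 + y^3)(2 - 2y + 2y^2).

(1 + 2y + y^2) has coefficients 1,2,1 for degrees 0…2.
(1 + 2y - 2y^2 + y^3) has coefficients 1,2,-2,1,0,0,0 for degrees 0…6.
Finally multiplying by (2 - 2y + 2y^2), the product of all factors after the first has coefficients 2,2,-6,10,-6,2,0 for degrees 0…6.
[y^6] = 1·0 + 2·2 + 1·(-6) = -2.

-2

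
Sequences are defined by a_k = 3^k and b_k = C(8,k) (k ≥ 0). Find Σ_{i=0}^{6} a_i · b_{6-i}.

The convolution is the t^6 coefficient of A(t)B(t).
Σ = 1·28 + 3·56 + 9·70 + 27·56 + 81·28 + 243·8 + 729·1 = 7279.

7279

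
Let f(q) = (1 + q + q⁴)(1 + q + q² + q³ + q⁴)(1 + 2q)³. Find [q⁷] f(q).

55

(1 + q + q⁴) has coefficients 1,1,0,0,1 for degrees 0…4.
(1 + q + q² + q³ + q⁴) has coefficients 1,1,1,1,1,0,0,0 for degrees 0…7.
Finally multiplying by (1 + 2q)³, the product of all factors after the first has coefficients 1,7,19,27,27,26,20,8 for degrees 0…7.
[q⁷] = 1·8 + 1·20 + 1·27 = 55.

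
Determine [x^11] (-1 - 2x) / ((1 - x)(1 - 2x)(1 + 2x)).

-4095

Partial fractions give a closed form: a_n = (1)·1^n + (-2)·2^n.
At n = 11: a_11 = -4095.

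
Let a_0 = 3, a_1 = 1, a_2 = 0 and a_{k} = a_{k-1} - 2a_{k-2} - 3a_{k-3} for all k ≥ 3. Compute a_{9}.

The ordinary generating function has denominator 1 - q + 2q^2 + 3q^3.
Iterating the recurrence: a_0,…,a_{9} = 3, 1, 0, -11, -14, 8, 69, 95, -67, -464.

-464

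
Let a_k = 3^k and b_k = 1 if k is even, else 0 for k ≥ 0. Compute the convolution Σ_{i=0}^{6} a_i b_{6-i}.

The convolution is the x^6 coefficient of A(x)B(x).
Σ = 1·1 + 3·0 + 9·1 + 27·0 + 81·1 + 243·0 + 729·1 = 820.

820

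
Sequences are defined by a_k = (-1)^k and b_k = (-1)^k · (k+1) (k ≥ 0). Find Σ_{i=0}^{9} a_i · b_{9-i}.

This is [x^9] in the product of the two ordinary generating functions.
Σ = 1·(-10) − 1·9 + 1·(-8) − 1·7 + 1·(-6) − 1·5 + 1·(-4) − 1·3 + 1·(-2) − 1·1 = -55.

-55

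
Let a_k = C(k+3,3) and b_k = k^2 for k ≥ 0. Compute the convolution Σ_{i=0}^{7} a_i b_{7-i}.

1386

This is [x^7] in the product of the two ordinary generating functions.
Σ = 1·49 + 4·36 + 10·25 + 20·16 + 35·9 + 56·4 + 84·1 + 120·0 = 1386.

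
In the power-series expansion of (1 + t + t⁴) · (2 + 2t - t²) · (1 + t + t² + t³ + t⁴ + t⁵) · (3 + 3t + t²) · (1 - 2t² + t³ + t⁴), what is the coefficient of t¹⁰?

69

(1 + t + t⁴) has coefficients 1,1,0,0,1 for degrees 0…4.
(2 + 2t - t²) has coefficients 2,2,-1,0,0,0,0,0,0,0,0 for degrees 0…10.
Multiplying by (1 + t + t² + t³ + t⁴ + t⁵) gives running coefficients 2,4,3,3,3,3,1,-1,0,0,0 for degrees 0…10.
Multiplying by (3 + 3t + t²) gives running coefficients 6,18,23,22,21,21,15,3,-2,-1,0 for degrees 0…10.
Finally multiplying by (1 - 2t² + t³ + t⁴), the product of all factors after the first has coefficients 6,18,11,-8,-1,18,18,4,10,29,22 for degrees 0…10.
[t¹⁰] = 1·22 + 1·29 + 1·18 = 69.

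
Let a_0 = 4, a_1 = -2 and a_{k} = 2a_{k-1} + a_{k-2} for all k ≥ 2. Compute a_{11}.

-1970

The ordinary generating function has denominator 1 - 2y - y^2.
Iterating the recurrence: a_0,…,a_{11} = 4, -2, 0, -2, -4, -10, -24, -58, -140, -338, -816, -1970.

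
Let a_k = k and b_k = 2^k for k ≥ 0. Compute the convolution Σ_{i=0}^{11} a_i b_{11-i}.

4083

The convolution is the t^11 coefficient of A(t)B(t).
Σ = 0·2048 + 1·1024 + 2·512 + 3·256 + 4·128 + 5·64 + 6·32 + 7·16 + 8·8 + 9·4 + 10·2 + 11·1 = 4083.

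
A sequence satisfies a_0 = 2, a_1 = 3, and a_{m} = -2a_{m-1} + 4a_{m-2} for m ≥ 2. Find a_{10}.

-14848

The ordinary generating function has denominator 1 + 2x - 4x^2.
Iterating the recurrence: a_0,…,a_{10} = 2, 3, 2, 8, -8, 48, -128, 448, -1408, 4608, -14848.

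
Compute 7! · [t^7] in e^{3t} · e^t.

16384

The EGF product rule gives c_7 = Σ_{k_1+k_2=7} C(7; k_1,k_2) · ∏ g_i(k_i), where e^{3t} gives (3)^k; e^t gives (1)^k.
g_1(k) for k = 0…7: 1, 3, 9, 27, 81, 243, 729, 2187.
g_2(k) for k = 0…7: 1, 1, 1, 1, 1, 1, 1, 1.
c_7 = Σ_k C(7,k)·g_1(k)·g_2(7−k) = 1·1·1 + 7·3·1 + 21·9·1 + 35·27·1 + 35·81·1 + 21·243·1 + 7·729·1 + 1·2187·1 = 1 + 21 + 189 + 945 + 2835 + 5103 + 5103 + 2187 = 16384.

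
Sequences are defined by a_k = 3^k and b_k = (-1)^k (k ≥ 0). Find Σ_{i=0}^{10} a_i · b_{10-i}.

This is [x^10] in the product of the two ordinary generating functions.
Σ = 1·1 + 3·(-1) + 9·1 + 27·(-1) + 81·1 + 243·(-1) + 729·1 + 2187·(-1) + 6561·1 + 19683·(-1) + 59049·1 = 44287.

44287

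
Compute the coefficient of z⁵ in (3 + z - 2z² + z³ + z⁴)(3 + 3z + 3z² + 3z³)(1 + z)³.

(3 + z - 2z² + z³ + z⁴) has coefficients 3,1,-2,1,1 for degrees 0…4.
(3 + 3z + 3z² + 3z³) has coefficients 3,3,3,3,0,0 for degrees 0…5.
Finally multiplying by (1 + z)³, the product of all factors after the first has coefficients 3,12,21,24,21,12 for degrees 0…5.
[z⁵] = 3·12 + 1·21 − 2·24 + 1·21 + 1·12 = 42.

42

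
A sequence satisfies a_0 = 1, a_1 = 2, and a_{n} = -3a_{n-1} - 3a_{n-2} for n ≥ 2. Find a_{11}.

The ordinary generating function has denominator 1 + 3z + 3z^2.
Iterating the recurrence: a_0,…,a_{11} = 1, 2, -9, 21, -36, 45, -27, -54, 243, -567, 972, -1215.

-1215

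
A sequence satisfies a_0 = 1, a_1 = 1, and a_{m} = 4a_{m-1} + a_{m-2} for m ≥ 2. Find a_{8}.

The ordinary generating function has denominator 1 - 4z - z^2.
Iterating the recurrence: a_0,…,a_{8} = 1, 1, 5, 21, 89, 377, 1597, 6765, 28657.

28657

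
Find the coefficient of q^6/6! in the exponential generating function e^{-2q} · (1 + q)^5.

The EGF product rule gives c_6 = Σ_{k_1+k_2=6} C(6; k_1,k_2) · ∏ g_i(k_i), where e^{-2q} gives (-2)^k; (1+q)^5 gives the falling factorial (5)_k.
g_1(k) for k = 0…6: 1, -2, 4, -8, 16, -32, 64.
g_2(k) for k = 0…6: 1, 5, 20, 60, 120, 120, 0.
c_6 = Σ_k C(6,k)·g_1(k)·g_2(6−k) = 6·(-2)·120 + 15·4·120 + 20·(-8)·60 + 15·16·20 + 6·(-32)·5 + 1·64·1 = −1440 + 7200 − 9600 + 4800 − 960 + 64 = 64.

64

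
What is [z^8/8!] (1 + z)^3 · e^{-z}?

The EGF product rule gives c_8 = Σ_{k_1+k_2=8} C(8; k_1,k_2) · ∏ g_i(k_i), where (1+z)^3 gives the falling factorial (3)_k; e^{-z} gives (-1)^k.
g_1(k) for k = 0…8: 1, 3, 6, 6, 0, 0, 0, 0, 0.
g_2(k) for k = 0…8: 1, -1, 1, -1, 1, -1, 1, -1, 1.
c_8 = Σ_k C(8,k)·g_1(k)·g_2(8−k) = 1·1·1 + 8·3·(-1) + 28·6·1 + 56·6·(-1) = 1 − 24 + 168 − 336 = -191.

-191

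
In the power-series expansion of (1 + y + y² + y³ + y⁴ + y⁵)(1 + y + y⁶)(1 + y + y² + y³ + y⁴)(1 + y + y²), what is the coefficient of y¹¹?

18

(1 + y + y² + y³ + y⁴ + y⁵) has coefficients 1,1,1,1,1,1 for degrees 0…5.
(1 + y + y⁶) has coefficients 1,1,0,0,0,0,1,0,0,0,0,0 for degrees 0…11.
Multiplying by (1 + y + y² + y³ + y⁴) gives running coefficients 1,2,2,2,2,1,1,1,1,1,1,0 for degrees 0…11.
Finally multiplying by (1 + y + y²), the product of all factors after the first has coefficients 1,3,5,6,6,5,4,3,3,3,3,2 for degrees 0…11.
[y¹¹] = 1·2 + 1·3 + 1·3 + 1·3 + 1·3 + 1·4 = 18.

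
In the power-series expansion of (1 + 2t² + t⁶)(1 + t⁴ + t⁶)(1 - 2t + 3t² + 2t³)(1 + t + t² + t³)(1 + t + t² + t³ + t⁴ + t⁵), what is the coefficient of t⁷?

(1 + 2t² + t⁶) has coefficients 1,0,2,0,0,0,1 for degrees 0…6.
(1 + t⁴ + t⁶) has coefficients 1,0,0,0,1,0,1,0 for degrees 0…7.
Multiplying by (1 - 2t + 3t² + 2t³) gives running coefficients 1,-2,3,2,1,-2,4,0 for degrees 0…7.
Multiplying by (1 + t + t² + t³) gives running coefficients 1,-1,2,4,4,4,5,3 for degrees 0…7.
Finally multiplying by (1 + t + t² + t³ + t⁴ + t⁵), the product of all factors after the first has coefficients 1,0,2,6,10,14,18,22 for degrees 0…7.
[t⁷] = 1·22 + 2·14 + 1·0 = 50.

50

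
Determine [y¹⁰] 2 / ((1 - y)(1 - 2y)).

Partial fractions give a closed form: a_n = (-2)·1^n + (4)·2^n.
At n = 10: a_10 = 4094.

4094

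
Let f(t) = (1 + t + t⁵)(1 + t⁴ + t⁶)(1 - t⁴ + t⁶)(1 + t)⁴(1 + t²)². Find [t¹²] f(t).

27

(1 + t + t⁵) has coefficients 1,1,0,0,0,1 for degrees 0…5.
(1 + t⁴ + t⁶) has coefficients 1,0,0,0,1,0,1,0,0,0,0,0,0 for degrees 0…12.
Multiplying by (1 - t⁴ + t⁶) gives running coefficients 1,0,0,0,0,0,2,0,-1,0,0,0,1 for degrees 0…12.
Multiplying by (1 + t)⁴ gives running coefficients 1,4,6,4,1,0,2,8,11,4,-4,-4,0 for degrees 0…12.
Finally multiplying by (1 + t²)², the product of all factors after the first has coefficients 1,4,8,12,14,12,10,12,16,20,20,12,3 for degrees 0…12.
[t¹²] = 1·3 + 1·12 + 1·12 = 27.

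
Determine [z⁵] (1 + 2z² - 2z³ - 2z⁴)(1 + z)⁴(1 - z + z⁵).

-14

(1 + 2z² - 2z³ - 2z⁴) has coefficients 1,0,2,-2,-2 for degrees 0…4.
(1 + z)⁴ has coefficients 1,4,6,4,1,0 for degrees 0…5.
Finally multiplying by (1 - z + z⁵), the product of all factors after the first has coefficients 1,3,2,-2,-3,0 for degrees 0…5.
[z⁵] = 1·0 + 2·(-2) − 2·2 − 2·3 = -14.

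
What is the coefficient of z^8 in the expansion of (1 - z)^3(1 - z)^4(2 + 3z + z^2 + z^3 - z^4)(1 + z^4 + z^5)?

-87

(1 - z)^3 has coefficients 1,-3,3,-1 for degrees 0…3.
(1 - z)^4 has coefficients 1,-4,6,-4,1,0,0,0,0 for degrees 0…8.
Multiplying by (2 + 3z + z^2 + z^3 - z^4) gives running coefficients 2,-5,1,7,-9,9,-9,5,-1 for degrees 0…8.
Finally multiplying by (1 + z^4 + z^5), the product of all factors after the first has coefficients 2,-5,1,7,-7,6,-13,13,-3 for degrees 0…8.
[z^8] = 1·(-3) − 3·13 + 3·(-13) − 1·6 = -87.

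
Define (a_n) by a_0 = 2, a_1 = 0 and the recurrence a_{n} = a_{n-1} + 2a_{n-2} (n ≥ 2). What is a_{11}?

The ordinary generating function has denominator 1 - t - 2t^2.
Iterating the recurrence: a_0,…,a_{11} = 2, 0, 4, 4, 12, 20, 44, 84, 172, 340, 684, 1364.

1364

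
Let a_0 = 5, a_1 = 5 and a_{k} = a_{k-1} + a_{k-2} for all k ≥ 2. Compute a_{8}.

170

The ordinary generating function has denominator 1 - t - t^2.
Iterating the recurrence: a_0,…,a_{8} = 5, 5, 10, 15, 25, 40, 65, 105, 170.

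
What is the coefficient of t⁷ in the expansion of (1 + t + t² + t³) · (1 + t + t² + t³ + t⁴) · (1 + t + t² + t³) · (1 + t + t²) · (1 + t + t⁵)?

87

(1 + t + t² + t³) has coefficients 1,1,1,1 for degrees 0…3.
(1 + t + t² + t³ + t⁴) has coefficients 1,1,1,1,1,0,0,0 for degrees 0…7.
Multiplying by (1 + t + t² + t³) gives running coefficients 1,2,3,4,4,3,2,1 for degrees 0…7.
Multiplying by (1 + t + t²) gives running coefficients 1,3,6,9,11,11,9,6 for degrees 0…7.
Finally multiplying by (1 + t + t⁵), the product of all factors after the first has coefficients 1,4,9,15,20,23,23,21 for degrees 0…7.
[t⁷] = 1·21 + 1·23 + 1·23 + 1·20 = 87.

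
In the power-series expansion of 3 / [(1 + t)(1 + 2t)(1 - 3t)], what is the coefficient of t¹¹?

234234

Partial fractions give a closed form: a_n = (-3/4)·(-1)^n + (12/5)·(-2)^n + (27/20)·3^n.
At n = 11: a_11 = 234234.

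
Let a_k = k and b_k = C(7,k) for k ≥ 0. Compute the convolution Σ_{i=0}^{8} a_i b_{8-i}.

576

The convolution is the x^8 coefficient of A(x)B(x).
Σ = 0·0 + 1·1 + 2·7 + 3·21 + 4·35 + 5·35 + 6·21 + 7·7 + 8·1 = 576.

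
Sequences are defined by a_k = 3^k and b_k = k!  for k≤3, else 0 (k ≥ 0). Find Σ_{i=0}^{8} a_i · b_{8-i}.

This is [x^8] in the product of the two ordinary generating functions.
Σ = 1·0 + 3·0 + 9·0 + 27·0 + 81·0 + 243·6 + 729·2 + 2187·1 + 6561·1 = 11664.

11664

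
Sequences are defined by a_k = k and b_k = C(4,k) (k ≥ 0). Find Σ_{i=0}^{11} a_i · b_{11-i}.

Write out a_i and b_{11-i} for i = 0,…,11 and sum the products.
Σ = 0·0 + 1·0 + 2·0 + 3·0 + 4·0 + 5·0 + 6·0 + 7·1 + 8·4 + 9·6 + 10·4 + 11·1 = 144.

144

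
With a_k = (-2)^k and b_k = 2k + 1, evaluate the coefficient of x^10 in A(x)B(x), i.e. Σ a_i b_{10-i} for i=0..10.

The convolution is the x^10 coefficient of A(x)B(x).
Σ = 1·21 − 2·19 + 4·17 − 8·15 + 16·13 − 32·11 + 64·9 − 128·7 + 256·5 − 512·3 + 1024·1 = 235.

235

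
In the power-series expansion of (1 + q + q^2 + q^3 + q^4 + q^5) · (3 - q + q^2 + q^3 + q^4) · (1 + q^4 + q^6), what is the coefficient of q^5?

7

(1 + q + q^2 + q^3 + q^4 + q^5) has coefficients 1,1,1,1,1,1 for degrees 0…5.
(3 - q + q^2 + q^3 + q^4) has coefficients 3,-1,1,1,1,0 for degrees 0…5.
Finally multiplying by (1 + q^4 + q^6), the product of all factors after the first has coefficients 3,-1,1,1,4,-1 for degrees 0…5.
[q^5] = 1·(-1) + 1·4 + 1·1 + 1·1 + 1·(-1) + 1·3 = 7.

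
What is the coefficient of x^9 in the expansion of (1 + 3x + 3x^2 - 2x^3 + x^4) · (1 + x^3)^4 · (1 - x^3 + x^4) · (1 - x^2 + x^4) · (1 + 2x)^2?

(1 + 3x + 3x^2 - 2x^3 + x^4) has coefficients 1,3,3,-2,1 for degrees 0…4.
(1 + x^3)^4 has coefficients 1,0,0,4,0,0,6,0,0,4 for degrees 0…9.
Multiplying by (1 - x^3 + x^4) gives running coefficients 1,0,0,3,1,0,2,4,0,-2 for degrees 0…9.
Multiplying by (1 - x^2 + x^4) gives running coefficients 1,0,-1,3,2,-3,1,7,-1,-6 for degrees 0…9.
Finally multiplying by (1 + 2x)^2, the product of all factors after the first has coefficients 1,4,3,-1,10,17,-3,-1,31,18 for degrees 0…9.
[x^9] = 1·18 + 3·31 + 3·(-1) − 2·(-3) + 1·17 = 131.

131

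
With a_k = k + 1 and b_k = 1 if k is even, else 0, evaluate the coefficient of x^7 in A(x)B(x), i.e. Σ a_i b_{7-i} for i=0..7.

The convolution is the t^7 coefficient of A(t)B(t).
Σ = 1·0 + 2·1 + 3·0 + 4·1 + 5·0 + 6·1 + 7·0 + 8·1 = 20.

20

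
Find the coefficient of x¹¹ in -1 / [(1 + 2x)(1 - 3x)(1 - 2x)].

Partial fractions give a closed form: a_n = (-1/5)·(-2)^n + (-9/5)·3^n + (1)·2^n.
At n = 11: a_11 = -316407.

-316407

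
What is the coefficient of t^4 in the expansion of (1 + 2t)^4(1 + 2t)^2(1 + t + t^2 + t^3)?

472

(1 + 2t)^4 has coefficients 1,8,24,32,16 for degrees 0…4.
(1 + 2t)^2 has coefficients 1,4,4,0,0 for degrees 0…4.
Finally multiplying by (1 + t + t^2 + t^3), the product of all factors after the first has coefficients 1,5,9,9,8 for degrees 0…4.
[t^4] = 1·8 + 8·9 + 24·9 + 32·5 + 16·1 = 472.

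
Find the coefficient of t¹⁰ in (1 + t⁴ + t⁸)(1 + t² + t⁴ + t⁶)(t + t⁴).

2

(1 + t⁴ + t⁸) has coefficients 1,0,0,0,1,0,0,0,1 for degrees 0…8.
(1 + t² + t⁴ + t⁶) has coefficients 1,0,1,0,1,0,1,0,0,0,0 for degrees 0…10.
Finally multiplying by (t + t⁴), the product of all factors after the first has coefficients 0,1,0,1,1,1,1,1,1,0,1 for degrees 0…10.
[t¹⁰] = 1·1 + 1·1 + 1·0 = 2.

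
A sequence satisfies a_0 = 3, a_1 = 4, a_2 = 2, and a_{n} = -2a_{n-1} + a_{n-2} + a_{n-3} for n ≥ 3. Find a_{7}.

The ordinary generating function has denominator 1 + 2q - q^2 - q^3.
Iterating the recurrence: a_0,…,a_{7} = 3, 4, 2, 3, 0, 5, -7, 19.

19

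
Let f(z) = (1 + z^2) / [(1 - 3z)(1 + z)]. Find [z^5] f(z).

The denominator gives the recurrence a_n = 2a_(n−1) + 3a_(n−2) for n ≥ 3; the numerator fixes a_0 = 1, a_1 = 2, a_2 = 8.
Iterating: 1, 2, 8, 22, 68, 202, so a_5 = 202.

202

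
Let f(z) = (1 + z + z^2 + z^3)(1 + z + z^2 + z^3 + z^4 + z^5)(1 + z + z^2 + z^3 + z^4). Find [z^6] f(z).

18

(1 + z + z^2 + z^3) has coefficients 1,1,1,1 for degrees 0…3.
(1 + z + z^2 + z^3 + z^4 + z^5) has coefficients 1,1,1,1,1,1,0 for degrees 0…6.
Finally multiplying by (1 + z + z^2 + z^3 + z^4), the product of all factors after the first has coefficients 1,2,3,4,5,5,4 for degrees 0…6.
[z^6] = 1·4 + 1·5 + 1·5 + 1·4 = 18.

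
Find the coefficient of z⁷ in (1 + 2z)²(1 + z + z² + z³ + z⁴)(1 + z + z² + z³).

21

(1 + 2z)² has coefficients 1,4,4 for degrees 0…2.
(1 + z + z² + z³ + z⁴) has coefficients 1,1,1,1,1,0,0,0 for degrees 0…7.
Finally multiplying by (1 + z + z² + z³), the product of all factors after the first has coefficients 1,2,3,4,4,3,2,1 for degrees 0…7.
[z⁷] = 1·1 + 4·2 + 4·3 = 21.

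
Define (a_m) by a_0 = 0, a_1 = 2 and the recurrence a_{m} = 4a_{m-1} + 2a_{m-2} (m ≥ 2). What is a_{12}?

24583680

The ordinary generating function has denominator 1 - 4x - 2x^2.
Iterating the recurrence: a_0,…,a_{12} = 0, 2, 8, 36, 160, 712, 3168, 14096, 62720, 279072, 1241728, 5525056, 24583680.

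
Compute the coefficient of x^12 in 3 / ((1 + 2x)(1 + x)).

Partial fractions give a closed form: a_n = (6)·(-2)^n + (-3)·(-1)^n.
At n = 12: a_12 = 24573.

24573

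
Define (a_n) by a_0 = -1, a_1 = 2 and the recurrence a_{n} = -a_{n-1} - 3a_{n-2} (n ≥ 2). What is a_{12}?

439

The ordinary generating function has denominator 1 + x + 3x^2.
Iterating the recurrence: a_0,…,a_{12} = -1, 2, 1, -7, 4, 17, -29, -22, 109, -43, -284, 413, 439.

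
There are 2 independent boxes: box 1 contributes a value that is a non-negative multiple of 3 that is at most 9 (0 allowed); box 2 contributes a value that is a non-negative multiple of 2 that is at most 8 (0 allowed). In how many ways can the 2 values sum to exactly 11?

2

The generating function for the choices is (1 + t³ + t⁶ + t⁹)·(1 + t² + t⁴ + t⁶ + t⁸); the count is [t¹¹].
(1 + t³ + t⁶ + t⁹) has coefficients 1,0,0,1,0,0,1,0,0,1 for degrees 0…9.
(1 + t² + t⁴ + t⁶ + t⁸) has coefficients 1,0,1,0,1,0,1,0,1,0,0,0 for degrees 0…11.
[t¹¹] = 1·0 + 1·1 + 1·0 + 1·1 = 2.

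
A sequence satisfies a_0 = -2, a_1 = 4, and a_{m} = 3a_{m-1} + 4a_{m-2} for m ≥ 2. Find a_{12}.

The ordinary generating function has denominator 1 - 3z - 4z^2.
Iterating the recurrence: a_0,…,a_{12} = -2, 4, 4, 28, 100, 412, 1636, 6556, 26212, 104860, 419428, 1677724, 6710884.

6710884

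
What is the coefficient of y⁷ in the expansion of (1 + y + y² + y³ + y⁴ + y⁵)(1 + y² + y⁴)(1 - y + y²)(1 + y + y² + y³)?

(1 + y + y² + y³ + y⁴ + y⁵) has coefficients 1,1,1,1,1,1 for degrees 0…5.
(1 + y² + y⁴) has coefficients 1,0,1,0,1,0,0,0 for degrees 0…7.
Multiplying by (1 - y + y²) gives running coefficients 1,-1,2,-1,2,-1,1,0 for degrees 0…7.
Finally multiplying by (1 + y + y² + y³), the product of all factors after the first has coefficients 1,0,2,1,2,2,1,2 for degrees 0…7.
[y⁷] = 1·2 + 1·1 + 1·2 + 1·2 + 1·1 + 1·2 = 10.

10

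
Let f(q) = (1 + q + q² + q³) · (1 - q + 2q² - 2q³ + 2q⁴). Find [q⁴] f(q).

1

(1 + q + q² + q³) has coefficients 1,1,1,1 for degrees 0…3.
(1 - q + 2q² - 2q³ + 2q⁴) has coefficients 1,-1,2,-2,2 for degrees 0…4.
[q⁴] = 1·2 + 1·(-2) + 1·2 + 1·(-1) = 1.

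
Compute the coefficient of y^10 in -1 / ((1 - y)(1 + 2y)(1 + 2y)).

The denominator gives the recurrence a_n = −3a_(n−1) + 4a_(n−3) for n ≥ 3; the numerator fixes a_0 = -1, a_1 = 3, a_2 = -9.
Iterating: -1, 3, -9, 23, -57, 135, -313, 711, -1593, 3527, -7737, so a_10 = -7737.

-7737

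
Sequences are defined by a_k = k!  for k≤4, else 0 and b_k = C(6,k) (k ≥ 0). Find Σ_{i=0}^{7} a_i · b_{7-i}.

This is [x^7] in the product of the two ordinary generating functions.
Σ = 1·0 + 1·1 + 2·6 + 6·15 + 24·20 + 0·15 + 0·6 + 0·1 = 583.

583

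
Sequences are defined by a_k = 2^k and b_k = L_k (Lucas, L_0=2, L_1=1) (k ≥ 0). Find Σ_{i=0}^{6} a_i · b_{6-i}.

308

This is [x^6] in the product of the two ordinary generating functions.
Σ = 1·18 + 2·11 + 4·7 + 8·4 + 16·3 + 32·1 + 64·2 = 308.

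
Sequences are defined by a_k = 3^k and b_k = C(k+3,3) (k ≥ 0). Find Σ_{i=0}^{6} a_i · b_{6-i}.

3618

Write out a_i and b_{6-i} for i = 0,…,6 and sum the products.
Σ = 1·84 + 3·56 + 9·35 + 27·20 + 81·10 + 243·4 + 729·1 = 3618.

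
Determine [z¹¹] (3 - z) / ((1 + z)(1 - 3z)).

Partial fractions give a closed form: a_n = (1)·(-1)^n + (2)·3^n.
At n = 11: a_11 = 354293.

354293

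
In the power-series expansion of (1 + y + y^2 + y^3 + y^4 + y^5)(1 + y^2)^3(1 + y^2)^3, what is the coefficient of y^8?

50

(1 + y + y^2 + y^3 + y^4 + y^5) has coefficients 1,1,1,1,1,1 for degrees 0…5.
(1 + y^2)^3 has coefficients 1,0,3,0,3,0,1,0,0 for degrees 0…8.
Finally multiplying by (1 + y^2)^3, the product of all factors after the first has coefficients 1,0,6,0,15,0,20,0,15 for degrees 0…8.
[y^8] = 1·15 + 1·0 + 1·20 + 1·0 + 1·15 + 1·0 = 50.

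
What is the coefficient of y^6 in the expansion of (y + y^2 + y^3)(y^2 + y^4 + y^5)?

(y + y^2 + y^3) has coefficients 0,1,1,1 for degrees 0…3.
(y^2 + y^4 + y^5) has coefficients 0,0,1,0,1,1,0 for degrees 0…6.
[y^6] = 1·1 + 1·1 + 1·0 = 2.

2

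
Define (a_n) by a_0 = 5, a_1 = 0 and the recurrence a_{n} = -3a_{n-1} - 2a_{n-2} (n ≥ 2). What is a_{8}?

The ordinary generating function has denominator 1 + 3y + 2y^2.
Iterating the recurrence: a_0,…,a_{8} = 5, 0, -10, 30, -70, 150, -310, 630, -1270.

-1270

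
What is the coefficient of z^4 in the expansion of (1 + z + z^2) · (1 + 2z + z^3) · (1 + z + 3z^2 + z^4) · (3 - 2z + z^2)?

(1 + z + z^2) has coefficients 1,1,1 for degrees 0…2.
(1 + 2z + z^3) has coefficients 1,2,0,1,0 for degrees 0…4.
Multiplying by (1 + z + 3z^2 + z^4) gives running coefficients 1,3,5,7,2 for degrees 0…4.
Finally multiplying by (3 - 2z + z^2), the product of all factors after the first has coefficients 3,7,10,14,-3 for degrees 0…4.
[z^4] = 1·(-3) + 1·14 + 1·10 = 21.

21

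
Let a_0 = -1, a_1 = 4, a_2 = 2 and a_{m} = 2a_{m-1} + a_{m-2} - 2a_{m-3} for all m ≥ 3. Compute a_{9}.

The ordinary generating function has denominator 1 - 2q - q^2 + 2q^3.
Iterating the recurrence: a_0,…,a_{9} = -1, 4, 2, 10, 14, 34, 62, 130, 254, 514.

514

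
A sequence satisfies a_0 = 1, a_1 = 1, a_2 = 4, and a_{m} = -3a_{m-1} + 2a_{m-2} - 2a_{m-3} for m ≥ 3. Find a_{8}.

The ordinary generating function has denominator 1 + 3q - 2q^2 + 2q^3.
Iterating the recurrence: a_0,…,a_{8} = 1, 1, 4, -12, 42, -158, 582, -2146, 7918.

7918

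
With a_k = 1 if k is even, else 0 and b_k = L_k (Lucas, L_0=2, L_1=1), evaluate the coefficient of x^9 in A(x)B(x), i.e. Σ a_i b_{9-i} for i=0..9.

121

This is [x^9] in the product of the two ordinary generating functions.
Σ = 1·76 + 0·47 + 1·29 + 0·18 + 1·11 + 0·7 + 1·4 + 0·3 + 1·1 + 0·2 = 121.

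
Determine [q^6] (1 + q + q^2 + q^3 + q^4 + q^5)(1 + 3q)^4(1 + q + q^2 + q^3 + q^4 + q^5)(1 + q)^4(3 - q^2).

22734

(1 + q + q^2 + q^3 + q^4 + q^5) has coefficients 1,1,1,1,1,1 for degrees 0…5.
(1 + 3q)^4 has coefficients 1,12,54,108,81,0,0 for degrees 0…6.
Multiplying by (1 + q + q^2 + q^3 + q^4 + q^5) gives running coefficients 1,13,67,175,256,256,255 for degrees 0…6.
Multiplying by (1 + q)^4 gives running coefficients 1,17,125,525,1411,2611,3582 for degrees 0…6.
Finally multiplying by (3 - q^2), the product of all factors after the first has coefficients 3,51,374,1558,4108,7308,9335 for degrees 0…6.
[q^6] = 1·9335 + 1·7308 + 1·4108 + 1·1558 + 1·374 + 1·51 = 22734.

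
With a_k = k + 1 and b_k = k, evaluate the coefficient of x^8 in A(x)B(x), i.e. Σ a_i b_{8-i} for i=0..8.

120

Write out a_i and b_{8-i} for i = 0,…,8 and sum the products.
Σ = 1·8 + 2·7 + 3·6 + 4·5 + 5·4 + 6·3 + 7·2 + 8·1 + 9·0 = 120.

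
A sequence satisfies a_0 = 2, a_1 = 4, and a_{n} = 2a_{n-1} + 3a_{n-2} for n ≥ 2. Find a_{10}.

The ordinary generating function has denominator 1 - 2z - 3z^2.
Iterating the recurrence: a_0,…,a_{10} = 2, 4, 14, 40, 122, 364, 1094, 3280, 9842, 29524, 88574.

88574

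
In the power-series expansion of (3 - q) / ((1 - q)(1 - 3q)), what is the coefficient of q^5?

971

Partial fractions give a closed form: a_n = (-1)·1^n + (4)·3^n.
At n = 5: a_5 = 971.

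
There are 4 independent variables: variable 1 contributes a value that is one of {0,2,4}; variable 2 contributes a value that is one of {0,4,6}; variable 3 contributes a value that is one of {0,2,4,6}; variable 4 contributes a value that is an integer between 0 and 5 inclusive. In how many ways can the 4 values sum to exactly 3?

The generating function for the choices is (1 + q^2 + q^4)·(1 + q^4 + q^6)·(1 + q^2 + q^4 + q^6)·(1 + q + q^2 + q^3 + q^4 + q^5); the count is [q^3].
(1 + q^2 + q^4) has coefficients 1,0,1,0 for degrees 0…3.
(1 + q^4 + q^6) has coefficients 1,0,0,0 for degrees 0…3.
Multiplying by (1 + q^2 + q^4 + q^6) gives running coefficients 1,0,1,0 for degrees 0…3.
Finally multiplying by (1 + q + q^2 + q^3 + q^4 + q^5), the product of all factors after the first has coefficients 1,1,2,2 for degrees 0…3.
[q^3] = 1·2 + 1·1 = 3.

3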